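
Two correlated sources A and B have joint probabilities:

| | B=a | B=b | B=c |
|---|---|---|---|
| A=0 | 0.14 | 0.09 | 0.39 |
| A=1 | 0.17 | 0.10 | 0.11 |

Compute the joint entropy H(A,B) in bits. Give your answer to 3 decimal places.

2.357 bits

H(A,B) = −Σ p(x,y)·log₂ p(x,y) over all 6 cells.
  cell (0,a): −0.14·log₂0.14 = 0.3971
  cell (0,b): −0.09·log₂0.09 = 0.3127
  cell (0,c): −0.39·log₂0.39 = 0.5298
  cell (1,a): −0.17·log₂0.17 = 0.4346
  cell (1,b): −0.10·log₂0.10 = 0.3322
  cell (1,c): −0.11·log₂0.11 = 0.3503
Sum = 2.357 bits.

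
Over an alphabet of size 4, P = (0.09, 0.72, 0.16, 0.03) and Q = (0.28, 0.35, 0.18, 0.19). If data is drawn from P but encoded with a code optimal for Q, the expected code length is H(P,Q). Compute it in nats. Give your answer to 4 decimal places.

H(P,Q) = −Σ p·ln q.
  −0.09·ln(0.28) = 0.11457
  −0.72·ln(0.35) = 0.75587
  −0.16·ln(0.18) = 0.27437
  −0.03·ln(0.19) = 0.04982
H(P,Q) = 1.1946 nats.

1.1946 nats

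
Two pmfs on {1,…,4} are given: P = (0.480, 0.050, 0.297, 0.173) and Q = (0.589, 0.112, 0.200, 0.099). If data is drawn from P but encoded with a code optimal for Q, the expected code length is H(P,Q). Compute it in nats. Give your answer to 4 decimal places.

H(P,Q) = −Σ p·ln q.
  −0.480·ln(0.589) = 0.25408
  −0.050·ln(0.112) = 0.10946
  −0.297·ln(0.200) = 0.47800
  −0.173·ln(0.099) = 0.40009
H(P,Q) = 1.2416 nats.

1.2416 nats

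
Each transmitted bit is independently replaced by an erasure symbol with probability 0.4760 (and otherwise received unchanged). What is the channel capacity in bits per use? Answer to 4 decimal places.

Binary erasure channel: capacity C = 1 − ε.
C = 1 − 0.4760 = 0.5240 bits per channel use.

0.5240 bits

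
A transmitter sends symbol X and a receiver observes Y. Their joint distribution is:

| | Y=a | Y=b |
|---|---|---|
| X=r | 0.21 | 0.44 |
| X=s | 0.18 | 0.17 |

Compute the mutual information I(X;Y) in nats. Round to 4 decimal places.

Marginals: p(X) = (0.6500, 0.3500), p(Y) = (0.3900, 0.6100).
I(X;Y) = Σ p(x,y)·ln[p(x,y)/(p(x)p(y))].
  (r,a): 0.21·ln(0.8284) = -0.03953
  (r,b): 0.44·ln(1.1097) = 0.04580
  (s,a): 0.18·ln(1.3187) = 0.04979
  (s,b): 0.17·ln(0.7963) = -0.03873
Sum = 0.0173 nats.

0.0173 nats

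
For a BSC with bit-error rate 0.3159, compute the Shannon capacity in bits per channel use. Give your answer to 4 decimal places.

Binary symmetric channel: C = 1 − h₂(ε) where h₂ is the binary entropy function.
h₂(0.3159) = −0.3159·log₂0.3159 − 0.6841·log₂0.6841 = 0.8999.
C = 1 − 0.8999 = 0.1001 bits per channel use.

0.1001 bits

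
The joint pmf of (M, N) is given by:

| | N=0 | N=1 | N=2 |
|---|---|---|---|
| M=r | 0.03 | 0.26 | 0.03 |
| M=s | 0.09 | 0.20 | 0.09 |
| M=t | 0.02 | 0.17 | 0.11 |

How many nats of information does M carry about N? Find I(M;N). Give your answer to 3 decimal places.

0.060 nats

Marginals: p(M) = (0.3200, 0.3800, 0.3000), p(N) = (0.1400, 0.6300, 0.2300).
I(M;N) = Σ p(x,y)·ln[p(x,y)/(p(x)p(y))].
  (r,0): 0.03·ln(0.6696) = -0.0120
  (r,1): 0.26·ln(1.2897) = 0.0661
  (r,2): 0.03·ln(0.4076) = -0.0269
  (s,0): 0.09·ln(1.6917) = 0.0473
  (s,1): 0.20·ln(0.8354) = -0.0360
  (s,2): 0.09·ln(1.0297) = 0.0026
  (t,0): 0.02·ln(0.4762) = -0.0148
  (t,1): 0.17·ln(0.8995) = -0.0180
  (t,2): 0.11·ln(1.5942) = 0.0513
Sum = 0.060 nats.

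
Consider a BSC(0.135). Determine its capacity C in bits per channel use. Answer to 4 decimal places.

0.4290 bits

Binary symmetric channel: C = 1 − h₂(ε) where h₂ is the binary entropy function.
h₂(0.135) = −0.135·log₂0.135 − 0.865·log₂0.865 = 0.5710.
C = 1 − 0.5710 = 0.4290 bits per channel use.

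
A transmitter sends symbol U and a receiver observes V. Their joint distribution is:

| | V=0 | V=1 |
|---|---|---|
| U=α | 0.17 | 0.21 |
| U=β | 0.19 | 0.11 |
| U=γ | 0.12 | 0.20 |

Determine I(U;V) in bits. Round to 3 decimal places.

Marginals: p(U) = (0.3800, 0.3000, 0.3200), p(V) = (0.4800, 0.5200).
I(U;V) = Σ p(x,y)·log₂[p(x,y)/(p(x)p(y))].
  (α,0): 0.17·log₂(0.9320) = -0.0173
  (α,1): 0.21·log₂(1.0628) = 0.0184
  (β,0): 0.19·log₂(1.3194) = 0.0760
  (β,1): 0.11·log₂(0.7051) = -0.0554
  (γ,0): 0.12·log₂(0.7812) = -0.0427
  (γ,1): 0.20·log₂(1.2019) = 0.0531
Sum = 0.032 bits.

0.032 bits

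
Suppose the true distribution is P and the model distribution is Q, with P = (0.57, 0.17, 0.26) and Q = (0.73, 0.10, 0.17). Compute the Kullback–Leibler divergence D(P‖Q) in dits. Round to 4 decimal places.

0.0259 dits

D(P‖Q) = Σ p·log₁₀(p/q).
  0.57·log₁₀(0.57/0.73) = -0.06125
  0.17·log₁₀(0.17/0.10) = 0.03918
  0.26·log₁₀(0.26/0.17) = 0.04798
D(P‖Q) = 0.0259 dits.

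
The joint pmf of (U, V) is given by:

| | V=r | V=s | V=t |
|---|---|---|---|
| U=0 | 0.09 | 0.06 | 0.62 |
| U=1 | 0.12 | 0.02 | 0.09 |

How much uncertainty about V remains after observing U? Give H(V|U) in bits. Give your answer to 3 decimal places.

Marginals: p(U) = (0.7700, 0.2300), p(V) = (0.2100, 0.0800, 0.7100).
H(V|U) = Σ p(U) · H(V|U=·).
  U=0: p=0.7700, H(V|U=0) = 0.9006
  U=1: p=0.2300, H(V|U=1) = 1.3258
Weighted sum = 0.998 bits.

0.998 bits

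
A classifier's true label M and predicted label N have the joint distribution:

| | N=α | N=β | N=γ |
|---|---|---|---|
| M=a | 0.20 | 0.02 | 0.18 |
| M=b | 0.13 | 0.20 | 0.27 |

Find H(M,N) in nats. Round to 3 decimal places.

H(M,N) = −Σ p(x,y)·ln p(x,y) over all 6 cells.
  cell (a,α): −0.20·ln0.20 = 0.3219
  cell (a,β): −0.02·ln0.02 = 0.0782
  cell (a,γ): −0.18·ln0.18 = 0.3087
  cell (b,α): −0.13·ln0.13 = 0.2652
  cell (b,β): −0.20·ln0.20 = 0.3219
  cell (b,γ): −0.27·ln0.27 = 0.3535
Sum = 1.649 nats.

1.649 nats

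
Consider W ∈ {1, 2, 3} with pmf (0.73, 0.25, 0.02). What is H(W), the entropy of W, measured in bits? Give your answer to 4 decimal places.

H(W) = −Σ p·log₂ p.
  −(0.73)·log₂(0.73) = 0.33144
  −(0.25)·log₂(0.25) = 0.50000
  −(0.02)·log₂(0.02) = 0.11288
Sum: 0.33144 + 0.50000 + 0.11288 = 0.9443 bits.

0.9443 bits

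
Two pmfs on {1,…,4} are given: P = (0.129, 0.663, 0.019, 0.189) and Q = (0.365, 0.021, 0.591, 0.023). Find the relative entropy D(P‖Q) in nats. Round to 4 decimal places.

2.4874 nats

D(P‖Q) = Σ p·ln(p/q).
  0.129·ln(0.129/0.365) = -0.13417
  0.663·ln(0.663/0.021) = 2.28884
  0.019·ln(0.019/0.591) = -0.06531
  0.189·ln(0.189/0.023) = 0.39808
D(P‖Q) = 2.4874 nats.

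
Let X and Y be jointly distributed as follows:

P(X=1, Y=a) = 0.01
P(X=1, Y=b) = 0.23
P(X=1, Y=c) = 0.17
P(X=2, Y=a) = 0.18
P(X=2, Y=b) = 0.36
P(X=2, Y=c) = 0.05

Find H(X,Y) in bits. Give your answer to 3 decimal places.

2.181 bits

H(X,Y) = −Σ p(x,y)·log₂ p(x,y) over all 6 cells.
  cell (1,a): −0.01·log₂0.01 = 0.0664
  cell (1,b): −0.23·log₂0.23 = 0.4877
  cell (1,c): −0.17·log₂0.17 = 0.4346
  cell (2,a): −0.18·log₂0.18 = 0.4453
  cell (2,b): −0.36·log₂0.36 = 0.5306
  cell (2,c): −0.05·log₂0.05 = 0.2161
Sum = 2.181 bits.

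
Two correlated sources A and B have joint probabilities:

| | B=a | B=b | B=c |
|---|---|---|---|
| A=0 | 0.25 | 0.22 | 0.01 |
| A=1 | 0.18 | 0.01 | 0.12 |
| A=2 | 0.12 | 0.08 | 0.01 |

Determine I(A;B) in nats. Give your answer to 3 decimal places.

Marginals: p(A) = (0.4800, 0.3100, 0.2100), p(B) = (0.5500, 0.3100, 0.1400).
I(A;B) = Σ p(x,y)·ln[p(x,y)/(p(x)p(y))].
  (0,a): 0.25·ln(0.9470) = -0.0136
  (0,b): 0.22·ln(1.4785) = 0.0860
  (0,c): 0.01·ln(0.1488) = -0.0191
  (1,a): 0.18·ln(1.0557) = 0.0098
  (1,b): 0.01·ln(0.1041) = -0.0226
  (1,c): 0.12·ln(2.7650) = 0.1220
  (2,a): 0.12·ln(1.0390) = 0.0046
  (2,b): 0.08·ln(1.2289) = 0.0165
  (2,c): 0.01·ln(0.3401) = -0.0108
Sum = 0.173 nats.

0.173 nats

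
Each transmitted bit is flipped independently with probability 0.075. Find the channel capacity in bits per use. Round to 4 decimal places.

0.6157 bits

Binary symmetric channel: C = 1 − h₂(ε) where h₂ is the binary entropy function.
h₂(0.075) = −0.075·log₂0.075 − 0.925·log₂0.925 = 0.3843.
C = 1 − 0.3843 = 0.6157 bits per channel use.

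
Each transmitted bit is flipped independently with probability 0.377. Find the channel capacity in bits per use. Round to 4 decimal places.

0.0441 bits

Binary symmetric channel: C = 1 − h₂(ε) where h₂ is the binary entropy function.
h₂(0.377) = −0.377·log₂0.377 − 0.623·log₂0.623 = 0.9559.
C = 1 − 0.9559 = 0.0441 bits per channel use.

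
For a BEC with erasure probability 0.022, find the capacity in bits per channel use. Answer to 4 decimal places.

Binary erasure channel: capacity C = 1 − ε.
C = 1 − 0.022 = 0.9780 bits per channel use.

0.9780 bits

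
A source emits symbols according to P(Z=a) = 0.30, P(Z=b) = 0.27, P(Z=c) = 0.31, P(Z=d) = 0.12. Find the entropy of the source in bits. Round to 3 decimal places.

1.922 bits

H(Z) = −Σ p·log₂ p.
  −(0.30)·log₂(0.30) = 0.5211
  −(0.27)·log₂(0.27) = 0.5100
  −(0.31)·log₂(0.31) = 0.5238
  −(0.12)·log₂(0.12) = 0.3671
Sum: 0.5211 + 0.5100 + 0.5238 + 0.3671 = 1.922 bits.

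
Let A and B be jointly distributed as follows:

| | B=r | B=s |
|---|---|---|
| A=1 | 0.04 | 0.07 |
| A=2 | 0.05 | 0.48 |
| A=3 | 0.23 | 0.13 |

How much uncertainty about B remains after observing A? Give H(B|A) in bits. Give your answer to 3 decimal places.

0.683 bits

Marginals: p(A) = (0.1100, 0.5300, 0.3600), p(B) = (0.3200, 0.6800).
H(B|A) = Σ p(A) · H(B|A=·).
  A=1: p=0.1100, H(B|A=1) = 0.9457
  A=2: p=0.5300, H(B|A=2) = 0.4508
  A=3: p=0.3600, H(B|A=3) = 0.9436
Weighted sum = 0.683 bits.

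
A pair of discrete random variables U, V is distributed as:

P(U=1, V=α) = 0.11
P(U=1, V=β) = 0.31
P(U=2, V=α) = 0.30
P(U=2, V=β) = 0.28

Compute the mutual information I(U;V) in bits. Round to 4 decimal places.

0.0486 bits

Marginals: p(U) = (0.4200, 0.5800), p(V) = (0.4100, 0.5900).
I(U;V) = Σ p(x,y)·log₂[p(x,y)/(p(x)p(y))].
  (1,α): 0.11·log₂(0.6388) = -0.07112
  (1,β): 0.31·log₂(1.2510) = 0.10016
  (2,α): 0.30·log₂(1.2616) = 0.10056
  (2,β): 0.28·log₂(0.8182) = -0.08104
Sum = 0.0486 bits.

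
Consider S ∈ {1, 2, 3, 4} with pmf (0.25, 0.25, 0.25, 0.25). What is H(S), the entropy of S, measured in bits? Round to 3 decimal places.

H(S) = −Σ p·log₂ p.
  −(0.25)·log₂(0.25) = 0.5000
  −(0.25)·log₂(0.25) = 0.5000
  −(0.25)·log₂(0.25) = 0.5000
  −(0.25)·log₂(0.25) = 0.5000
Sum: 0.5000 + 0.5000 + 0.5000 + 0.5000 = 2.000 bits.

2.000 bits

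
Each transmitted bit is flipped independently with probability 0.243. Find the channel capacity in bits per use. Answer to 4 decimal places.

0.2000 bits

Binary symmetric channel: C = 1 − h₂(ε) where h₂ is the binary entropy function.
h₂(0.243) = −0.243·log₂0.243 − 0.757·log₂0.757 = 0.8000.
C = 1 − 0.8000 = 0.2000 bits per channel use.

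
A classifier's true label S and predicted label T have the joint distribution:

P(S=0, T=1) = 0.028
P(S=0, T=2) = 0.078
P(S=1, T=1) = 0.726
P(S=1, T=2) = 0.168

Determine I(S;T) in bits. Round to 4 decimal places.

0.0934 bits

Marginals: p(S) = (0.1060, 0.8940), p(T) = (0.7540, 0.2460).
I(S;T) = Σ p(x,y)·log₂[p(x,y)/(p(x)p(y))].
  (0,1): 0.028·log₂(0.3503) = -0.04237
  (0,2): 0.078·log₂(2.9913) = 0.12330
  (1,1): 0.726·log₂(1.0770) = 0.07772
  (1,2): 0.168·log₂(0.7639) = -0.06528
Sum = 0.0934 bits.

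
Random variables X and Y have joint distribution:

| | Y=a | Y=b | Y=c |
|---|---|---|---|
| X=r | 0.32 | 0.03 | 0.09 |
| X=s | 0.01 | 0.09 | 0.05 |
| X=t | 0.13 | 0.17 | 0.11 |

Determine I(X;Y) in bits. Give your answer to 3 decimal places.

0.239 bits

Marginals: p(X) = (0.4400, 0.1500, 0.4100), p(Y) = (0.4600, 0.2900, 0.2500).
I(X;Y) = H(X) + H(Y) − H(X,Y).
H(X) = 1.4591, H(Y) = 1.5332, H(X,Y) = 2.7532.
I(X;Y) = 1.4591 + 1.5332 − 2.7532 = 0.239 bits.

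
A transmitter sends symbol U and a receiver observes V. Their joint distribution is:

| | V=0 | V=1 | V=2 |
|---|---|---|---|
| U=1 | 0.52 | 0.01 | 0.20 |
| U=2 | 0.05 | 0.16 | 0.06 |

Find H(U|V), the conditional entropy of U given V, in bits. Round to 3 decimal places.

Marginals: p(U) = (0.7300, 0.2700), p(V) = (0.5700, 0.1700, 0.2600).
H(U|V) = Σ p(V) · H(U|V=·).
  V=0: p=0.5700, H(U|V=0) = 0.4288
  V=1: p=0.1700, H(U|V=1) = 0.3228
  V=2: p=0.2600, H(U|V=2) = 0.7793
Weighted sum = 0.502 bits.

0.502 bits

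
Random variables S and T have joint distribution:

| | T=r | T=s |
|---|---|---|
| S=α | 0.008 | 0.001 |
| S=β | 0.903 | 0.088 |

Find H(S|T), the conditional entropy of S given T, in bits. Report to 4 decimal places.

Chain rule: H(S|T) = H(S,T) − H(T).
Marginals: p(S) = (0.0090, 0.9910), p(T) = (0.9110, 0.0890).
H(S,T) = 0.5072 bits; H(T) = 0.4331 bits.
H(S|T) = 0.5072 − 0.4331 = 0.0741 bits.

0.0741 bits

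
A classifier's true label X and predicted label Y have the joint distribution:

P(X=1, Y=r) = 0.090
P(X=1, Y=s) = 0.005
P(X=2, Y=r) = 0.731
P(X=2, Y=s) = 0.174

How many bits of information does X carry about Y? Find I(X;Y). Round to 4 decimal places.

0.0105 bits

Marginals: p(X) = (0.0950, 0.9050), p(Y) = (0.8210, 0.1790).
I(X;Y) = H(X) + H(Y) − H(X,Y).
H(X) = 0.4529, H(Y) = 0.6779, H(X,Y) = 1.1203.
I(X;Y) = 0.4529 + 0.6779 − 1.1203 = 0.0105 bits.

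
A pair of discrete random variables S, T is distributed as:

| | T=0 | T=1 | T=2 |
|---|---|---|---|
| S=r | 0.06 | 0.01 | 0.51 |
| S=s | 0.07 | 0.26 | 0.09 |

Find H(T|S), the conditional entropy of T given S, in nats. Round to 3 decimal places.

0.631 nats

Marginals: p(S) = (0.5800, 0.4200), p(T) = (0.1300, 0.2700, 0.6000).
H(T|S) = Σ p(S) · H(T|S=·).
  S=r: p=0.5800, H(T|S=r) = 0.4178
  S=s: p=0.4200, H(T|S=s) = 0.9256
Weighted sum = 0.631 nats.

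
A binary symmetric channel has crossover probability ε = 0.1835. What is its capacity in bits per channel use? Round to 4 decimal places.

Binary symmetric channel: C = 1 − h₂(ε) where h₂ is the binary entropy function.
h₂(0.1835) = −0.1835·log₂0.1835 − 0.8165·log₂0.8165 = 0.6877.
C = 1 − 0.6877 = 0.3123 bits per channel use.

0.3123 bits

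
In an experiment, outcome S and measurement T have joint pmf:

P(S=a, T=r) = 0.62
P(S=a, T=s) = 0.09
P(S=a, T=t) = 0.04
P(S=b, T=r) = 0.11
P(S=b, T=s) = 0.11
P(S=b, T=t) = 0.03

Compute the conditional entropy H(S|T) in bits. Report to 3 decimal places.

0.714 bits

Marginals: p(S) = (0.7500, 0.2500), p(T) = (0.7300, 0.2000, 0.0700).
H(S|T) = Σ p(T) · H(S|T=·).
  T=r: p=0.7300, H(S|T=r) = 0.6116
  T=s: p=0.2000, H(S|T=s) = 0.9928
  T=t: p=0.0700, H(S|T=t) = 0.9852
Weighted sum = 0.714 bits.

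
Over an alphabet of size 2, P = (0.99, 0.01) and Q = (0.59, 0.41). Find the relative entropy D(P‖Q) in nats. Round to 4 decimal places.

0.4753 nats

D(P‖Q) = Σ p·ln(p/q).
  0.99·ln(0.99/0.59) = 0.51241
  0.01·ln(0.01/0.41) = -0.03714
D(P‖Q) = 0.4753 nats.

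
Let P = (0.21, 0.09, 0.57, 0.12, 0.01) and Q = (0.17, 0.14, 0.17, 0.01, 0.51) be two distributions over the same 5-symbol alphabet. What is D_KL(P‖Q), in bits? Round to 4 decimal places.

1.3750 bits

D(P‖Q) = Σ p·log₂(p/q).
  0.21·log₂(0.21/0.17) = 0.06402
  0.09·log₂(0.09/0.14) = -0.05737
  0.57·log₂(0.57/0.17) = 0.99489
  0.12·log₂(0.12/0.01) = 0.43020
  0.01·log₂(0.01/0.51) = -0.05672
D(P‖Q) = 1.3750 bits.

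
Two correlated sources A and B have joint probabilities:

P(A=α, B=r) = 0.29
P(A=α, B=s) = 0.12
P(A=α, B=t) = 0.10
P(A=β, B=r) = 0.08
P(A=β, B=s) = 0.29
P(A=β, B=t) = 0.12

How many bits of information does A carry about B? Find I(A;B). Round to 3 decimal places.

0.145 bits

Marginals: p(A) = (0.5100, 0.4900), p(B) = (0.3700, 0.4100, 0.2200).
I(A;B) = H(A) + H(B) − H(A,B).
H(A) = 0.9997, H(B) = 1.5387, H(A,B) = 2.3936.
I(A;B) = 0.9997 + 1.5387 − 2.3936 = 0.145 bits.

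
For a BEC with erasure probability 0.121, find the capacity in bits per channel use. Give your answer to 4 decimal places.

0.8790 bits

Binary erasure channel: capacity C = 1 − ε.
C = 1 − 0.121 = 0.8790 bits per channel use.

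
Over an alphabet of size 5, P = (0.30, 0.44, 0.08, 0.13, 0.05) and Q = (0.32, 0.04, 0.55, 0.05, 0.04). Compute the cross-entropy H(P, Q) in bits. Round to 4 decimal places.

3.3995 bits

H(P,Q) = −Σ p·log₂ q.
  −0.30·log₂(0.32) = 0.49316
  −0.44·log₂(0.04) = 2.04330
  −0.08·log₂(0.55) = 0.06900
  −0.13·log₂(0.05) = 0.56185
  −0.05·log₂(0.04) = 0.23219
H(P,Q) = 3.3995 bits.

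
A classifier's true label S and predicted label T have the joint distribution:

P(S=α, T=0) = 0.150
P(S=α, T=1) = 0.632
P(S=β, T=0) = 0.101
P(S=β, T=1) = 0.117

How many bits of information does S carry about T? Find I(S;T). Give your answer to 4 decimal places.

0.0442 bits

Marginals: p(S) = (0.7820, 0.2180), p(T) = (0.2510, 0.7490).
I(S;T) = H(S) + H(T) − H(S,T).
H(S) = 0.7565, H(T) = 0.8129, H(S,T) = 1.5252.
I(S;T) = 0.7565 + 0.8129 − 1.5252 = 0.0442 bits.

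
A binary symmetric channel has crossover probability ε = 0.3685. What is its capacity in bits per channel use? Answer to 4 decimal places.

0.0505 bits

Binary symmetric channel: C = 1 − h₂(ε) where h₂ is the binary entropy function.
h₂(0.3685) = −0.3685·log₂0.3685 − 0.6315·log₂0.6315 = 0.9495.
C = 1 − 0.9495 = 0.0505 bits per channel use.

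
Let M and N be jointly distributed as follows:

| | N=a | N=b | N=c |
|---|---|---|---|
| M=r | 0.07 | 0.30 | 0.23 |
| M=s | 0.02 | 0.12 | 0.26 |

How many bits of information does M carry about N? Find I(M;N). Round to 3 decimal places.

Marginals: p(M) = (0.6000, 0.4000), p(N) = (0.0900, 0.4200, 0.4900).
I(M;N) = Σ p(x,y)·log₂[p(x,y)/(p(x)p(y))].
  (r,a): 0.07·log₂(1.2963) = 0.0262
  (r,b): 0.30·log₂(1.1905) = 0.0755
  (r,c): 0.23·log₂(0.7823) = -0.0815
  (s,a): 0.02·log₂(0.5556) = -0.0170
  (s,b): 0.12·log₂(0.7143) = -0.0583
  (s,c): 0.26·log₂(1.3265) = 0.1060
Sum = 0.051 bits.

0.051 bits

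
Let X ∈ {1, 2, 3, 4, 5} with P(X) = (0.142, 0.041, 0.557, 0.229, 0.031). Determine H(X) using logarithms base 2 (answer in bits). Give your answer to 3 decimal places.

1.701 bits

H(X) = −Σ p·log₂ p.
  −(0.142)·log₂(0.142) = 0.3999
  −(0.041)·log₂(0.041) = 0.1889
  −(0.557)·log₂(0.557) = 0.4702
  −(0.229)·log₂(0.229) = 0.4870
  −(0.031)·log₂(0.031) = 0.1554
Sum: 0.3999 + 0.1889 + 0.4702 + 0.4870 + 0.1554 = 1.701 bits.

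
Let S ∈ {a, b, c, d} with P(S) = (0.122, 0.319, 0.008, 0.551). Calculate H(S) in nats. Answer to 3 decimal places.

0.988 nats

H(S) = −Σ p·ln p.
  −(0.122)·ln(0.122) = 0.2567
  −(0.319)·ln(0.319) = 0.3645
  −(0.008)·ln(0.008) = 0.0386
  −(0.551)·ln(0.551) = 0.3284
Sum: 0.2567 + 0.3645 + 0.0386 + 0.3284 = 0.988 nats.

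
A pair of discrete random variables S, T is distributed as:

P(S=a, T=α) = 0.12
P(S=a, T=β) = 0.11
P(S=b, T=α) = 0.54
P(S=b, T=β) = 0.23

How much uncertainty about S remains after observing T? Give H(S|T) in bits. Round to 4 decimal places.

0.7602 bits

Marginals: p(S) = (0.2300, 0.7700), p(T) = (0.6600, 0.3400).
H(S|T) = Σ p(T) · H(S|T=·).
  T=α: p=0.6600, H(S|T=α) = 0.6840
  T=β: p=0.3400, H(S|T=β) = 0.9082
Weighted sum = 0.7602 bits.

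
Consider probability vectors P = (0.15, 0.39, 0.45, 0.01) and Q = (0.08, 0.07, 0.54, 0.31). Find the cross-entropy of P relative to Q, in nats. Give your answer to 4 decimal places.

H(P,Q) = −Σ p·ln q.
  −0.15·ln(0.08) = 0.37886
  −0.39·ln(0.07) = 1.03711
  −0.45·ln(0.54) = 0.27728
  −0.01·ln(0.31) = 0.01171
H(P,Q) = 1.7050 nats.

1.7050 nats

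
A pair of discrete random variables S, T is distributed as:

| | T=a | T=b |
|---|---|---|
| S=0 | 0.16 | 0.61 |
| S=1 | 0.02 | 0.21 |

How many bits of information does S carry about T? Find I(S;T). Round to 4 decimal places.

0.0144 bits

Marginals: p(S) = (0.7700, 0.2300), p(T) = (0.1800, 0.8200).
I(S;T) = H(S) + H(T) − H(S,T).
H(S) = 0.7780, H(T) = 0.6801, H(S,T) = 1.4437.
I(S;T) = 0.7780 + 0.6801 − 1.4437 = 0.0144 bits.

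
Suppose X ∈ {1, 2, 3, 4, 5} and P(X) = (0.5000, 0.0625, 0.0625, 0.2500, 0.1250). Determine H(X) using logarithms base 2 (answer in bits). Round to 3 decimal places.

1.875 bits

H(X) = −Σ p·log₂ p.
  −(0.5000)·log₂(0.5000) = 0.5000
  −(0.0625)·log₂(0.0625) = 0.2500
  −(0.0625)·log₂(0.0625) = 0.2500
  −(0.2500)·log₂(0.2500) = 0.5000
  −(0.1250)·log₂(0.1250) = 0.3750
Sum: 0.5000 + 0.2500 + 0.2500 + 0.5000 + 0.3750 = 1.875 bits.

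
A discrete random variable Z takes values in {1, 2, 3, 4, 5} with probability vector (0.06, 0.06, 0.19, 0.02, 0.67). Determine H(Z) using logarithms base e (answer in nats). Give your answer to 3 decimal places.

1.000 nats

H(Z) = −Σ p·ln p.
  −(0.06)·ln(0.06) = 0.1688
  −(0.06)·ln(0.06) = 0.1688
  −(0.19)·ln(0.19) = 0.3155
  −(0.02)·ln(0.02) = 0.0782
  −(0.67)·ln(0.67) = 0.2683
Sum: 0.1688 + 0.1688 + 0.3155 + 0.0782 + 0.2683 = 1.000 nats.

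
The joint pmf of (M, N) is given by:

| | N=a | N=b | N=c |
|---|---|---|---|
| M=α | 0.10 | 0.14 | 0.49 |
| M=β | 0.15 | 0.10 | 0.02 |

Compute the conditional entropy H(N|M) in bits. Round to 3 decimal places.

1.248 bits

Marginals: p(M) = (0.7300, 0.2700), p(N) = (0.2500, 0.2400, 0.5100).
H(N|M) = Σ p(M) · H(N|M=·).
  M=α: p=0.7300, H(N|M=α) = 1.2358
  M=β: p=0.2700, H(N|M=β) = 1.2800
Weighted sum = 1.248 bits.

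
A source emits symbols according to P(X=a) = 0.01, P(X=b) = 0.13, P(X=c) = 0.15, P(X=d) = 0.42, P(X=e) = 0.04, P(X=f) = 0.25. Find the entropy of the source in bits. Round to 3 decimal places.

H(X) = −Σ p·log₂ p.
  −(0.01)·log₂(0.01) = 0.0664
  −(0.13)·log₂(0.13) = 0.3826
  −(0.15)·log₂(0.15) = 0.4105
  −(0.42)·log₂(0.42) = 0.5256
  −(0.04)·log₂(0.04) = 0.1858
  −(0.25)·log₂(0.25) = 0.5000
Sum: 0.0664 + 0.3826 + 0.4105 + 0.5256 + 0.1858 + 0.5000 = 2.071 bits.

2.071 bits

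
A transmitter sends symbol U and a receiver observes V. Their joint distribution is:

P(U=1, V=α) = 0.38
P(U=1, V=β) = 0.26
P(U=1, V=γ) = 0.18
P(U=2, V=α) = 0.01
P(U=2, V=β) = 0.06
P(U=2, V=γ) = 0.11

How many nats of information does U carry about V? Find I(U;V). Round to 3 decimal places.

Marginals: p(U) = (0.8200, 0.1800), p(V) = (0.3900, 0.3200, 0.2900).
I(U;V) = Σ p(x,y)·ln[p(x,y)/(p(x)p(y))].
  (1,α): 0.38·ln(1.1882) = 0.0655
  (1,β): 0.26·ln(0.9909) = -0.0024
  (1,γ): 0.18·ln(0.7569) = -0.0501
  (2,α): 0.01·ln(0.1425) = -0.0195
  (2,β): 0.06·ln(1.0417) = 0.0024
  (2,γ): 0.11·ln(2.1073) = 0.0820
Sum = 0.078 nats.

0.078 nats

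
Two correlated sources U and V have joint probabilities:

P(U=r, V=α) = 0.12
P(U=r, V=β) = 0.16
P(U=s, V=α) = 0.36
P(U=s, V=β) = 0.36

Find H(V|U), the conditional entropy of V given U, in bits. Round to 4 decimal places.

0.9959 bits

Marginals: p(U) = (0.2800, 0.7200), p(V) = (0.4800, 0.5200).
H(V|U) = Σ p(U) · H(V|U=·).
  U=r: p=0.2800, H(V|U=r) = 0.9852
  U=s: p=0.7200, H(V|U=s) = 1.0000
Weighted sum = 0.9959 bits.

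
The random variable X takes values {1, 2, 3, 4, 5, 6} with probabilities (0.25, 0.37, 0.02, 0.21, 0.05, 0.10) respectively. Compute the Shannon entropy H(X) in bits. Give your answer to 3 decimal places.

2.165 bits

H(X) = −Σ p·log₂ p.
  −(0.25)·log₂(0.25) = 0.5000
  −(0.37)·log₂(0.37) = 0.5307
  −(0.02)·log₂(0.02) = 0.1129
  −(0.21)·log₂(0.21) = 0.4728
  −(0.05)·log₂(0.05) = 0.2161
  −(0.10)·log₂(0.10) = 0.3322
Sum: 0.5000 + 0.5307 + 0.1129 + 0.4728 + 0.2161 + 0.3322 = 2.165 bits.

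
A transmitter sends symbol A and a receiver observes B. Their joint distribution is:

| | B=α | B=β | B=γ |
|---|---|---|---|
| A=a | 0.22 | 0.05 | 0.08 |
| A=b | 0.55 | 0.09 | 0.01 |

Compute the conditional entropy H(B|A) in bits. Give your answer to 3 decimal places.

0.908 bits

Marginals: p(A) = (0.3500, 0.6500), p(B) = (0.7700, 0.1400, 0.0900).
H(B|A) = Σ p(A) · H(B|A=·).
  A=a: p=0.3500, H(B|A=a) = 1.3088
  A=b: p=0.6500, H(B|A=b) = 0.6915
Weighted sum = 0.908 bits.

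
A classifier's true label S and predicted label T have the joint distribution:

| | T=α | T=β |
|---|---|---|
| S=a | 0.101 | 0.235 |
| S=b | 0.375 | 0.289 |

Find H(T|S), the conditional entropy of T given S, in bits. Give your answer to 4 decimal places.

0.9523 bits

Marginals: p(S) = (0.3360, 0.6640), p(T) = (0.4760, 0.5240).
H(T|S) = Σ p(S) · H(T|S=·).
  S=a: p=0.3360, H(T|S=a) = 0.8820
  S=b: p=0.6640, H(T|S=b) = 0.9879
Weighted sum = 0.9523 bits.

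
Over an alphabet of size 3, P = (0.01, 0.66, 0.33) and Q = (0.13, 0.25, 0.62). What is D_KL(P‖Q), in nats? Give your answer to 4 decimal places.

D(P‖Q) = Σ p·ln(p/q).
  0.01·ln(0.01/0.13) = -0.02565
  0.66·ln(0.66/0.25) = 0.64071
  0.33·ln(0.33/0.62) = -0.20811
D(P‖Q) = 0.4070 nats.

0.4070 nats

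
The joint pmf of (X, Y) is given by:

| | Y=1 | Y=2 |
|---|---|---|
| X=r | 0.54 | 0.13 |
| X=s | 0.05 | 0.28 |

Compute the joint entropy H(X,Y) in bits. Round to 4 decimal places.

H(X,Y) = −Σ p(x,y)·log₂ p(x,y) over all 4 cells.
  cell (r,1): −0.54·log₂0.54 = 0.48004
  cell (r,2): −0.13·log₂0.13 = 0.38264
  cell (s,1): −0.05·log₂0.05 = 0.21610
  cell (s,2): −0.28·log₂0.28 = 0.51422
Sum = 1.5930 bits.

1.5930 bits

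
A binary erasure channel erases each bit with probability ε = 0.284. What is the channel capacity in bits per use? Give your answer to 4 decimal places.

0.7160 bits

Binary erasure channel: capacity C = 1 − ε.
C = 1 − 0.284 = 0.7160 bits per channel use.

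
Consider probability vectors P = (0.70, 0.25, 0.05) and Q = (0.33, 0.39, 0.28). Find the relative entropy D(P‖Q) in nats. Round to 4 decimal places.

0.3291 nats

D(P‖Q) = Σ p·ln(p/q).
  0.70·ln(0.70/0.33) = 0.52639
  0.25·ln(0.25/0.39) = -0.11117
  0.05·ln(0.05/0.28) = -0.08614
D(P‖Q) = 0.3291 nats.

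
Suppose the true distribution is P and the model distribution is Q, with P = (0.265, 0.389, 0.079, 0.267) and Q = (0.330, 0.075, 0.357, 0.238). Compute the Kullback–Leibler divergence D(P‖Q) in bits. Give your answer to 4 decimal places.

D(P‖Q) = Σ p·log₂(p/q).
  0.265·log₂(0.265/0.330) = -0.08387
  0.389·log₂(0.389/0.075) = 0.92380
  0.079·log₂(0.079/0.357) = -0.17190
  0.267·log₂(0.267/0.238) = 0.04429
D(P‖Q) = 0.7123 bits.

0.7123 bits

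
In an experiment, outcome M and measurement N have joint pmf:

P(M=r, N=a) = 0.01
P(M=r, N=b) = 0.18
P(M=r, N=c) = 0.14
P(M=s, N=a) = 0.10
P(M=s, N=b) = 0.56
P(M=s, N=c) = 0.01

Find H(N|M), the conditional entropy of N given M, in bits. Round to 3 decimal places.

0.861 bits

Marginals: p(M) = (0.3300, 0.6700), p(N) = (0.1100, 0.7400, 0.1500).
H(N|M) = Σ p(M) · H(N|M=·).
  M=r: p=0.3300, H(N|M=r) = 1.1546
  M=s: p=0.6700, H(N|M=s) = 0.7164
Weighted sum = 0.861 bits.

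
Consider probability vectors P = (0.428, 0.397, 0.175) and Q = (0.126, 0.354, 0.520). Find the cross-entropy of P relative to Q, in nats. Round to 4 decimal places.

1.4133 nats

H(P,Q) = −Σ p·ln q.
  −0.428·ln(0.126) = 0.88659
  −0.397·ln(0.354) = 0.41227
  −0.175·ln(0.520) = 0.11444
H(P,Q) = 1.4133 nats.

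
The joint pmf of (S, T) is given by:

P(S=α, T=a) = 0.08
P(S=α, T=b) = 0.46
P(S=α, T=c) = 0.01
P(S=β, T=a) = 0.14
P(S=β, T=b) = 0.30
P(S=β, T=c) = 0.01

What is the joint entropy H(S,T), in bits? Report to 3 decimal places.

H(S,T) = −Σ p(x,y)·log₂ p(x,y) over all 6 cells.
  cell (α,a): −0.08·log₂0.08 = 0.2915
  cell (α,b): −0.46·log₂0.46 = 0.5153
  cell (α,c): −0.01·log₂0.01 = 0.0664
  cell (β,a): −0.14·log₂0.14 = 0.3971
  cell (β,b): −0.30·log₂0.30 = 0.5211
  cell (β,c): −0.01·log₂0.01 = 0.0664
Sum = 1.858 bits.

1.858 bits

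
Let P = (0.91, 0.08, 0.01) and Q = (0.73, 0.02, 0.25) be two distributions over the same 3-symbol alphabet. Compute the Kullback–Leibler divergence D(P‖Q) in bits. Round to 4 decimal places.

0.4029 bits

D(P‖Q) = Σ p·log₂(p/q).
  0.91·log₂(0.91/0.73) = 0.28935
  0.08·log₂(0.08/0.02) = 0.16000
  0.01·log₂(0.01/0.25) = -0.04644
D(P‖Q) = 0.4029 bits.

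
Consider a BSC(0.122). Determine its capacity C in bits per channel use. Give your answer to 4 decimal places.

0.4649 bits

Binary symmetric channel: C = 1 − h₂(ε) where h₂ is the binary entropy function.
h₂(0.122) = −0.122·log₂0.122 − 0.878·log₂0.878 = 0.5351.
C = 1 − 0.5351 = 0.4649 bits per channel use.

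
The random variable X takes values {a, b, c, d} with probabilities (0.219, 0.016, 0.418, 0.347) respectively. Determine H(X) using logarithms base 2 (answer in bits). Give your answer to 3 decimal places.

H(X) = −Σ p·log₂ p.
  −(0.219)·log₂(0.219) = 0.4798
  −(0.016)·log₂(0.016) = 0.0955
  −(0.418)·log₂(0.418) = 0.5260
  −(0.347)·log₂(0.347) = 0.5299
Sum: 0.4798 + 0.0955 + 0.5260 + 0.5299 = 1.631 bits.

1.631 bits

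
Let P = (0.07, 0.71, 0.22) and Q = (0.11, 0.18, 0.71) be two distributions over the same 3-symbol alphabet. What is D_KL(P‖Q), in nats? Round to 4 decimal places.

0.6849 nats

D(P‖Q) = Σ p·ln(p/q).
  0.07·ln(0.07/0.11) = -0.03164
  0.71·ln(0.71/0.18) = 0.97434
  0.22·ln(0.22/0.71) = -0.25776
D(P‖Q) = 0.6849 nats.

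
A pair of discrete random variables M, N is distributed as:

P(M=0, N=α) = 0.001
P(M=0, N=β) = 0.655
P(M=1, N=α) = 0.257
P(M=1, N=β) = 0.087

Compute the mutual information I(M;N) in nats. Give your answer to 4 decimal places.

0.3689 nats

Marginals: p(M) = (0.6560, 0.3440), p(N) = (0.2580, 0.7420).
I(M;N) = Σ p(x,y)·ln[p(x,y)/(p(x)p(y))].
  (0,α): 0.001·ln(0.0059) = -0.00513
  (0,β): 0.655·ln(1.3457) = 0.19446
  (1,α): 0.257·ln(2.8957) = 0.27325
  (1,β): 0.087·ln(0.3408) = -0.09364
Sum = 0.3689 nats.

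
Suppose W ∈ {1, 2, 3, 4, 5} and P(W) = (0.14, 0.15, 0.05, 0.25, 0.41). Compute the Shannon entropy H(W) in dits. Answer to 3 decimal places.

0.617 dits

H(W) = −Σ p·log₁₀ p.
  −(0.14)·log₁₀(0.14) = 0.1195
  −(0.15)·log₁₀(0.15) = 0.1236
  −(0.05)·log₁₀(0.05) = 0.0651
  −(0.25)·log₁₀(0.25) = 0.1505
  −(0.41)·log₁₀(0.41) = 0.1588
Sum: 0.1195 + 0.1236 + 0.0651 + 0.1505 + 0.1588 = 0.617 dits.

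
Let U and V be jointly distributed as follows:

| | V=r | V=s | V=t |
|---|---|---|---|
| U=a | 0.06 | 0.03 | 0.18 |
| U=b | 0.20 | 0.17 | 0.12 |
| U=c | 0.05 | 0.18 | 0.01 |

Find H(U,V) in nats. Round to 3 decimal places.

H(U,V) = −Σ p(x,y)·ln p(x,y) over all 9 cells.
  cell (a,r): −0.06·ln0.06 = 0.1688
  cell (a,s): −0.03·ln0.03 = 0.1052
  cell (a,t): −0.18·ln0.18 = 0.3087
  cell (b,r): −0.20·ln0.20 = 0.3219
  cell (b,s): −0.17·ln0.17 = 0.3012
  cell (b,t): −0.12·ln0.12 = 0.2544
  cell (c,r): −0.05·ln0.05 = 0.1498
  cell (c,s): −0.18·ln0.18 = 0.3087
  cell (c,t): −0.01·ln0.01 = 0.0461
Sum = 1.965 nats.

1.965 nats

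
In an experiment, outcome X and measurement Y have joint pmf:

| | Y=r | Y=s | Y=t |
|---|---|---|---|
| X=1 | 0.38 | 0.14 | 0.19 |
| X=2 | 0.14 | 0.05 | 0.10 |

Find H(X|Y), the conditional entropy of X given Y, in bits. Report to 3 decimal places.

Chain rule: H(X|Y) = H(X,Y) − H(Y).
Marginals: p(X) = (0.7100, 0.2900), p(Y) = (0.5200, 0.1900, 0.2900).
H(X,Y) = 2.3282 bits; H(Y) = 1.4637 bits.
H(X|Y) = 2.3282 − 1.4637 = 0.864 bits.

0.864 bits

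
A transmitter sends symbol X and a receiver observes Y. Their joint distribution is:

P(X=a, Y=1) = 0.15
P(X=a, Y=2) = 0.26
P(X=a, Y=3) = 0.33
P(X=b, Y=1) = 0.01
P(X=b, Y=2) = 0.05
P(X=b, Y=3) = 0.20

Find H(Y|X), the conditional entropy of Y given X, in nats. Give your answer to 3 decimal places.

0.945 nats

Chain rule: H(Y|X) = H(X,Y) − H(X).
Marginals: p(X) = (0.7400, 0.2600), p(Y) = (0.1600, 0.3100, 0.5300).
H(X,Y) = 1.5184 nats; H(X) = 0.5731 nats.
H(Y|X) = 1.5184 − 0.5731 = 0.945 nats.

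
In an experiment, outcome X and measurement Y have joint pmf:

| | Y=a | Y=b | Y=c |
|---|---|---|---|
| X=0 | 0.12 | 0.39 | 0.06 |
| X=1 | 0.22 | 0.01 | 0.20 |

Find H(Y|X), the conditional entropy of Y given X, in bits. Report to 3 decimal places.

Marginals: p(X) = (0.5700, 0.4300), p(Y) = (0.3400, 0.4000, 0.2600).
H(Y|X) = Σ p(X) · H(Y|X=·).
  X=0: p=0.5700, H(Y|X=0) = 1.1897
  X=1: p=0.4300, H(Y|X=1) = 1.1345
Weighted sum = 1.166 bits.

1.166 bits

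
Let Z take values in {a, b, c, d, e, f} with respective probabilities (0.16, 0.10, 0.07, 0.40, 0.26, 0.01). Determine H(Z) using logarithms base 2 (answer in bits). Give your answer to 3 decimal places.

2.124 bits

H(Z) = −Σ p·log₂ p.
  −(0.16)·log₂(0.16) = 0.4230
  −(0.10)·log₂(0.10) = 0.3322
  −(0.07)·log₂(0.07) = 0.2686
  −(0.40)·log₂(0.40) = 0.5288
  −(0.26)·log₂(0.26) = 0.5053
  −(0.01)·log₂(0.01) = 0.0664
Sum: 0.4230 + 0.3322 + 0.2686 + 0.5288 + 0.5053 + 0.0664 = 2.124 bits.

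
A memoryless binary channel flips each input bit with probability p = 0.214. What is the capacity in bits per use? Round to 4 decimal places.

0.2509 bits

Binary symmetric channel: C = 1 − h₂(ε) where h₂ is the binary entropy function.
h₂(0.214) = −0.214·log₂0.214 − 0.786·log₂0.786 = 0.7491.
C = 1 − 0.7491 = 0.2509 bits per channel use.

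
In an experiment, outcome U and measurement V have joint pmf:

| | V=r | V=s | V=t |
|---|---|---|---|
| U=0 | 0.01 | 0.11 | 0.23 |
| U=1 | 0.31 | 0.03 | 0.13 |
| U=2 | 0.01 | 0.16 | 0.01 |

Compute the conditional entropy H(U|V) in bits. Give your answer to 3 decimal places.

Chain rule: H(U|V) = H(U,V) − H(V).
Marginals: p(U) = (0.3500, 0.4700, 0.1800), p(V) = (0.3300, 0.3000, 0.3700).
H(U,V) = 2.5185 bits; H(V) = 1.5796 bits.
H(U|V) = 2.5185 − 1.5796 = 0.939 bits.

0.939 bits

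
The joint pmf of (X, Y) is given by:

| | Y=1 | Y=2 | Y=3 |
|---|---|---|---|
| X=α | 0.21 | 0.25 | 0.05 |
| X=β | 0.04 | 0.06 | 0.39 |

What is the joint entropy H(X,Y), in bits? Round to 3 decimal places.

H(X,Y) = −Σ p(x,y)·log₂ p(x,y) over all 6 cells.
  cell (α,1): −0.21·log₂0.21 = 0.4728
  cell (α,2): −0.25·log₂0.25 = 0.5000
  cell (α,3): −0.05·log₂0.05 = 0.2161
  cell (β,1): −0.04·log₂0.04 = 0.1858
  cell (β,2): −0.06·log₂0.06 = 0.2435
  cell (β,3): −0.39·log₂0.39 = 0.5298
Sum = 2.148 bits.

2.148 bits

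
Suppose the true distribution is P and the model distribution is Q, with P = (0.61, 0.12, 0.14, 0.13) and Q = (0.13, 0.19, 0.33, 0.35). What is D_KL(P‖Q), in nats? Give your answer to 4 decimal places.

0.6391 nats

D(P‖Q) = Σ p·ln(p/q).
  0.61·ln(0.61/0.13) = 0.94301
  0.12·ln(0.12/0.19) = -0.05514
  0.14·ln(0.14/0.33) = -0.12004
  0.13·ln(0.13/0.35) = -0.12875
D(P‖Q) = 0.6391 nats.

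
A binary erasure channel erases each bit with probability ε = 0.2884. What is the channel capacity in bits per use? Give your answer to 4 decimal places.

Binary erasure channel: capacity C = 1 − ε.
C = 1 − 0.2884 = 0.7116 bits per channel use.

0.7116 bits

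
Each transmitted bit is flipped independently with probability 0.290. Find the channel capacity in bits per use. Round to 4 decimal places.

0.1313 bits

Binary symmetric channel: C = 1 − h₂(ε) where h₂ is the binary entropy function.
h₂(0.290) = −0.290·log₂0.290 − 0.710·log₂0.710 = 0.8687.
C = 1 − 0.8687 = 0.1313 bits per channel use.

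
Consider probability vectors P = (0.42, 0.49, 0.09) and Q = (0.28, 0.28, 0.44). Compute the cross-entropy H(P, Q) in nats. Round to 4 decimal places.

1.2323 nats

H(P,Q) = −Σ p·ln q.
  −0.42·ln(0.28) = 0.53465
  −0.49·ln(0.28) = 0.62375
  −0.09·ln(0.44) = 0.07389
H(P,Q) = 1.2323 nats.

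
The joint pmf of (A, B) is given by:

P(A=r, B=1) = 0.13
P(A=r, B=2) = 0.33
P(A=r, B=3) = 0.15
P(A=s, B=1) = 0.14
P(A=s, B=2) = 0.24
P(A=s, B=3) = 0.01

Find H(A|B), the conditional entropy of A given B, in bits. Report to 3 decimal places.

Marginals: p(A) = (0.6100, 0.3900), p(B) = (0.2700, 0.5700, 0.1600).
H(A|B) = Σ p(B) · H(A|B=·).
  B=1: p=0.2700, H(A|B=1) = 0.9990
  B=2: p=0.5700, H(A|B=2) = 0.9819
  B=3: p=0.1600, H(A|B=3) = 0.3373
Weighted sum = 0.883 bits.

0.883 bits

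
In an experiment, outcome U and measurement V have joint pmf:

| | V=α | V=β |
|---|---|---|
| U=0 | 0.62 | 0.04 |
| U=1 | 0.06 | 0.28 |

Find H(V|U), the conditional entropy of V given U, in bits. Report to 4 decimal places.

0.4463 bits

Chain rule: H(V|U) = H(U,V) − H(U).
Marginals: p(U) = (0.6600, 0.3400), p(V) = (0.6800, 0.3200).
H(U,V) = 1.3711 bits; H(U) = 0.9248 bits.
H(V|U) = 1.3711 − 0.9248 = 0.4463 bits.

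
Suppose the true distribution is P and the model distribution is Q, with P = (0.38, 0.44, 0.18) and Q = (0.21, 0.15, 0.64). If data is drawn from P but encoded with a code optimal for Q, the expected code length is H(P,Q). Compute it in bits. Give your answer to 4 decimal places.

2.1757 bits

H(P,Q) = −Σ p·log₂ q.
  −0.38·log₂(0.21) = 0.85558
  −0.44·log₂(0.15) = 1.20426
  −0.18·log₂(0.64) = 0.11589
H(P,Q) = 2.1757 bits.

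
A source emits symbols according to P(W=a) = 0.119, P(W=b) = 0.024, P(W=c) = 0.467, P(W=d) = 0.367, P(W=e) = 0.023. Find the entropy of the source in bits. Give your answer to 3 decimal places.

1.663 bits

H(W) = −Σ p·log₂ p.
  −(0.119)·log₂(0.119) = 0.3654
  −(0.024)·log₂(0.024) = 0.1291
  −(0.467)·log₂(0.467) = 0.5130
  −(0.367)·log₂(0.367) = 0.5307
  −(0.023)·log₂(0.023) = 0.1252
Sum: 0.3654 + 0.1291 + 0.5130 + 0.5307 + 0.1252 = 1.663 bits.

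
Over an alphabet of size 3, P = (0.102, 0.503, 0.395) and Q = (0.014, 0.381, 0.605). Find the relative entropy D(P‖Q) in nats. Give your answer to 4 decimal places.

D(P‖Q) = Σ p·ln(p/q).
  0.102·ln(0.102/0.014) = 0.20256
  0.503·ln(0.503/0.381) = 0.13973
  0.395·ln(0.395/0.605) = -0.16841
D(P‖Q) = 0.1739 nats.

0.1739 nats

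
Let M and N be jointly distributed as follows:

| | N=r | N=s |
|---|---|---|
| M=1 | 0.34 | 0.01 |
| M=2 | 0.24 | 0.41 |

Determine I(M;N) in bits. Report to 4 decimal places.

Marginals: p(M) = (0.3500, 0.6500), p(N) = (0.5800, 0.4200).
I(M;N) = Σ p(x,y)·log₂[p(x,y)/(p(x)p(y))].
  (1,r): 0.34·log₂(1.6749) = 0.25298
  (1,s): 0.01·log₂(0.0680) = -0.03878
  (2,r): 0.24·log₂(0.6366) = -0.15637
  (2,s): 0.41·log₂(1.5018) = 0.24056
Sum = 0.2984 bits.

0.2984 bits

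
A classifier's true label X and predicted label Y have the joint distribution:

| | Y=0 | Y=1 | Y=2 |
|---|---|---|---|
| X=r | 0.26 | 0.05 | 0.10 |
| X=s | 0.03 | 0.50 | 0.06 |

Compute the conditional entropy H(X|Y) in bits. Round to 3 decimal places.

Chain rule: H(X|Y) = H(X,Y) − H(Y).
Marginals: p(X) = (0.4100, 0.5900), p(Y) = (0.2900, 0.5500, 0.1600).
H(X,Y) = 1.9489 bits; H(Y) = 1.4153 bits.
H(X|Y) = 1.9489 − 1.4153 = 0.534 bits.

0.534 bits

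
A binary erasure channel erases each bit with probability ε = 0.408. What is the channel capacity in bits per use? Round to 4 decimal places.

Binary erasure channel: capacity C = 1 − ε.
C = 1 − 0.408 = 0.5920 bits per channel use.

0.5920 bits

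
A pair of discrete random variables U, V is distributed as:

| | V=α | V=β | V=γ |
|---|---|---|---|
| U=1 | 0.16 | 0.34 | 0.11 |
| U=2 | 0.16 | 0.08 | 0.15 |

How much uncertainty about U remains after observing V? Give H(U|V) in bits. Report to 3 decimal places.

0.871 bits

Chain rule: H(U|V) = H(U,V) − H(V).
Marginals: p(U) = (0.6100, 0.3900), p(V) = (0.3200, 0.4200, 0.2600).
H(U,V) = 2.4275 bits; H(V) = 1.5570 bits.
H(U|V) = 2.4275 − 1.5570 = 0.871 bits.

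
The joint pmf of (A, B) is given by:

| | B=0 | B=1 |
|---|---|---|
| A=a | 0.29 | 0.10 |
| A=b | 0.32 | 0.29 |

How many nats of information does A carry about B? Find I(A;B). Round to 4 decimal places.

Marginals: p(A) = (0.3900, 0.6100), p(B) = (0.6100, 0.3900).
I(A;B) = Σ p(x,y)·ln[p(x,y)/(p(x)p(y))].
  (a,0): 0.29·ln(1.2190) = 0.05743
  (a,1): 0.10·ln(0.6575) = -0.04194
  (b,0): 0.32·ln(0.8600) = -0.04827
  (b,1): 0.29·ln(1.2190) = 0.05743
Sum = 0.0247 nats.

0.0247 nats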